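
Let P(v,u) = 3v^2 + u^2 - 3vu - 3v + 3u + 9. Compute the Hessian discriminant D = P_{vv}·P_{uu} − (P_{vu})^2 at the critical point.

3

∂P/∂v = 6v - 3u - 3 = 0 and ∂P/∂u = -3v + 2u + 3 = 0, so (v, u) = (-1, -3).
The Hessian has P_{vv} = 6, P_{uu} = 2, P_{vu} = -3, giving D = 3 > 0 with P_{vv} > 0, so the point is a local minimum.
D = (6)·(2) − (-3)^2 = 3.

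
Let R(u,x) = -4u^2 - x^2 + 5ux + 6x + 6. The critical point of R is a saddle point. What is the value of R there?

-10

∂R/∂u = -8u + 5x = 0 and ∂R/∂x = 5u - 2x + 6 = 0, so (u, x) = (-10/3, -16/3).
The Hessian has R_{uu} = -8, R_{xx} = -2, R_{ux} = 5, giving D = -9 < 0, so the point is a saddle point.
R(-10/3, -16/3) = -10.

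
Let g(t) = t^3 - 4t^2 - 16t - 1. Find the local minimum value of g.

-65

g'(t) = 3t^2 - 8t - 16 = 0 at t = -4/3, 4.
Second-derivative test with g''(t) = 6t - 8: g''(-4/3) = -16 < 0 ⇒ local maximum; g''(4) = 16 > 0 ⇒ local minimum.
The local minimum is g(4) = -65.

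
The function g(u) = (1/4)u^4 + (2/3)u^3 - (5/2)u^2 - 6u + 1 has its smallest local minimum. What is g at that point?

g'(u) = u^3 + 2u^2 - 5u - 6. Setting g'(u) = 0 gives u ∈ {-3, -1, 2}.
Second-derivative test with g''(u) = 3u^2 + 4u - 5: g''(-3) = 10 > 0 ⇒ local minimum; g''(-1) = -6 < 0 ⇒ local maximum; g''(2) = 15 > 0 ⇒ local minimum.
The smallest local minimum is g(2) = -35/3.

-35/3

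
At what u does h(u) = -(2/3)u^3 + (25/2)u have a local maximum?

Critical points: h'(u) = -2u^2 + 25/2 vanishes at u = -5/2, 5/2.
h''(u) = -4u. h''(-5/2) = 10 > 0 ⇒ local minimum; h''(5/2) = -10 < 0 ⇒ local maximum.
Thus h has its local maximum at u = 5/2, with value 125/6.

5/2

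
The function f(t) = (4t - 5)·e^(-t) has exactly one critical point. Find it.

f'(t) = 4·e^(-t) + (4t - 5)·(-1)·e^(-t) = (-4t + 9)·e^(-t). Since e^(-t) > 0, the only critical point is t = 9/4.
f''(9/4) has the same sign as -4 < 0, so this is a local maximum.
f(9/4) = (4)·e^(-9/4) ≈ 0.4216.

9/4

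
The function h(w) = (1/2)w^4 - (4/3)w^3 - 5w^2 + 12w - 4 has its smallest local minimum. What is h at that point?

h'(w) = 2w^3 - 4w^2 - 10w + 12. Setting h'(w) = 0 gives w ∈ {-2, 1, 3}.
h''(w) = 6w^2 - 8w - 10. h''(-2) = 30 > 0 ⇒ local minimum; h''(1) = -12 < 0 ⇒ local maximum; h''(3) = 20 > 0 ⇒ local minimum.
So the smallest local minimum value is h(-2) = -88/3.

-88/3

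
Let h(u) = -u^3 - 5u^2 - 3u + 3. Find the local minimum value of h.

-6

h'(u) = -3u^2 - 10u - 3. Setting h'(u) = 0 gives u ∈ {-3, -1/3}.
h''(u) = -6u - 10. h''(-3) = 8 > 0 ⇒ local minimum; h''(-1/3) = -8 < 0 ⇒ local maximum.
The local minimum is h(-3) = -6.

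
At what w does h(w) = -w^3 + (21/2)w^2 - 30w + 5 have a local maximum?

5

h'(w) = -3w^2 + 21w - 30 = 0 at w = 2, 5.
h''(w) = -6w + 21. h''(2) = 9 > 0 ⇒ local minimum; h''(5) = -9 < 0 ⇒ local maximum.
So the local maximum value is h(5) = -15/2.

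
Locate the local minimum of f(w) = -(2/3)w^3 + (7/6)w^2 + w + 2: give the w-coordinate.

-1/3

Critical points: f'(w) = -2w^2 + (7/3)w + 1 vanishes at w = -1/3, 3/2.
f''(w) = -4w + 7/3. f''(-1/3) = 11/3 > 0 ⇒ local minimum; f''(3/2) = -11/3 < 0 ⇒ local maximum.
So the local minimum value is f(-1/3) = 295/162.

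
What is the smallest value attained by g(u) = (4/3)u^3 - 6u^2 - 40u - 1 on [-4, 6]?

Differentiating, g'(u) = 4u^2 - 12u - 40; which vanishes at u = -2 and u = 5.
Compare values at every candidate in [-4, 6]: g(-4) = -67/3, g(-2) = 133/3, g(5) = -553/3, g(6) = -169.
Hence the absolute minimum is -553/3 at u = 5.

-553/3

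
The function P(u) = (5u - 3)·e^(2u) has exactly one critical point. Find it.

Differentiating with the product rule gives P'(u) = (10u - 1)·e^(2u). Since e^(2u) > 0, the only critical point is u = 1/10.
P''(1/10) has the same sign as 10 > 0, so this is a local minimum.
P(1/10) = (-5/2)·e^(1/5) ≈ -3.0535.

1/10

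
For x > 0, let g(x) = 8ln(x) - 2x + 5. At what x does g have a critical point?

4

g'(x) = 8/x − 2 = 0 gives x = 4.
g''(x) = -8/x², which is negative for x > 0, so this is a local maximum.
g(4) = 8·ln(4) - 8 + 5 ≈ 8.0904.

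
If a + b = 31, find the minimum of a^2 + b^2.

With a + b = 31, a^2 + b^2 = a^2 + (31 − a)^2.
The derivative 2a − 2(31 − a) = 4a − 62 vanishes at a = 31/2; second derivative 4 > 0, a minimum.
The minimum is 2·(31/2)^2 = 961/2.

961/2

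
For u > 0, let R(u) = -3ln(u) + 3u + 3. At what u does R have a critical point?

1

R'(u) = -3/u + 3 = 0 gives u = 1.
R''(u) = 3/u², which is positive for u > 0, so this is a local minimum.
R(1) = -3·ln(1) + 3 + 3 ≈ 6.0000.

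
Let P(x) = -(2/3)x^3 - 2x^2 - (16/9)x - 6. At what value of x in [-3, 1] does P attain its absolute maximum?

The derivative is -2x^2 - 4x - 16/9, which vanishes at x = -4/3 and x = -2/3.
Candidates: P(-3) = -2/3, P(-4/3) = -454/81, P(-2/3) = -446/81, P(1) = -94/9.
Hence the absolute maximum is -2/3 at x = -3.

-3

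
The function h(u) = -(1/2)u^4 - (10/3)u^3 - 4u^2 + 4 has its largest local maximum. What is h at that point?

Critical points: h'(u) = -2u^3 - 10u^2 - 8u vanishes at u = -4, -1, 0.
Since h''(u) = -6u^2 - 20u - 8, we get h''(-4) = -24 < 0 ⇒ local maximum; h''(-1) = 6 > 0 ⇒ local minimum; h''(0) = -8 < 0 ⇒ local maximum.
The largest local maximum is h(-4) = 76/3.

76/3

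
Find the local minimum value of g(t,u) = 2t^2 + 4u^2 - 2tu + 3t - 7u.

-23/7

∂g/∂t = 4t - 2u + 3 = 0 and ∂g/∂u = -2t + 8u - 7 = 0, so (t, u) = (-5/14, 11/14).
The Hessian has g_{tt} = 4, g_{uu} = 8, g_{tu} = -2, giving D = 28 > 0 with g_{tt} > 0, so the point is a local minimum.
g(-5/14, 11/14) = -23/7.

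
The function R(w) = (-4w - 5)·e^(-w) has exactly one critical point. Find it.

-1/4

R'(w) = (-4)·e^(-w) + (-4w - 5)·(-1)·e^(-w) = (4w + 1)·e^(-w). Since e^(-w) > 0, the only critical point is w = -1/4.
R''(-1/4) has the same sign as 4 > 0, so this is a local minimum.
R(-1/4) = (-4)·e^(1/4) ≈ -5.1361.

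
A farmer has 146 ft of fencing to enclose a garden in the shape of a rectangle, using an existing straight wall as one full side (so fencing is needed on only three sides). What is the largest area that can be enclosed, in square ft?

Let the sides perpendicular to the wall have length x and the parallel side y, so 2x + y = 146 and the area is A = xy = x(146 − 2x).
A'(x) = 146 − 4x = 0 gives x = 73/2, and A''(x) = −4 < 0 confirms a maximum.
Then y = 146 − 2·73/2 = 73 and A = 5329/2.

5329/2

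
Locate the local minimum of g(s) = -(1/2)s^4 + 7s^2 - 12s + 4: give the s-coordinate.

1

g'(s) = -2s^3 + 14s - 12. Setting g'(s) = 0 gives s ∈ {-3, 1, 2}.
g''(s) = -6s^2 + 14. g''(-3) = -40 < 0 ⇒ local maximum; g''(1) = 8 > 0 ⇒ local minimum; g''(2) = -10 < 0 ⇒ local maximum.
So the local minimum value is g(1) = -3/2.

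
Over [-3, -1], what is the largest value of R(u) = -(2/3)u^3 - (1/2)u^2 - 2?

R'(u) = -2u^2 - u, which has no zeros in [-3, -1].
Evaluating at the critical points and endpoints: R(-3) = 23/2; R(-1) = -11/6.
Hence the absolute maximum is 23/2 at u = -3.

23/2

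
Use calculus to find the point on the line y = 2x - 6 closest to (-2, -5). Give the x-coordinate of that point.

Minimize D(x)^2 = (x + 2)^2 + (2x - 1)^2.
d/dx[D^2] = 2(x + 2) + 2·2·(2x - 1) = 0 ⇒ x = 0.
Then y = -6 and the distance is √(5) ≈ 2.2361.

0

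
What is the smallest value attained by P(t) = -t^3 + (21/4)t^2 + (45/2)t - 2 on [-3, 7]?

-329/16

P'(t) = -3t^2 + (21/2)t + 45/2, which vanishes at t = -3/2 and t = 5.
Candidates: P(-3) = 19/4, P(-3/2) = -329/16, P(5) = 467/4, P(7) = 279/4.
Hence the absolute minimum is -329/16 at t = -3/2.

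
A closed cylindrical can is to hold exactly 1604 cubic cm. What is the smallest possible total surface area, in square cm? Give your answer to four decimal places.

758.5498

With radius r and height h, πr²h = 1604 so h = 1604/(πr²), and S(r) = 2πr² + 2πrh = 2πr² + 2·1604/r.
S'(r) = 4πr − 2·1604/r² = 0 ⇒ r³ = 1604/(2π), so r ≈ 6.3437 and h = 2r ≈ 12.6874.
S''(r) = 4π + 4·1604/r³ > 0, so this is the minimum; S ≈ 758.5498.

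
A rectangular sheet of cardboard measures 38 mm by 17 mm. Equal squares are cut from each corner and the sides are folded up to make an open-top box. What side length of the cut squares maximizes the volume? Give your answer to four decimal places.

With cut size x, the volume is V(x) = x(38 − 2x)(17 − 2x) for 0 < x < 8.5.
V'(x) = 12x^2 − 220x + 646. Setting V'(x) = 0 gives x ≈ 3.6717 (the root in (0, 8.5)).
V''(x) = 24x − 220 is negative there, so this is the maximum; V ≈ 1086.9646.

3.6717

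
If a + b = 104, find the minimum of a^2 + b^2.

With a + b = 104, a^2 + b^2 = a^2 + (104 − a)^2.
The derivative 2a − 2(104 − a) = 4a − 208 vanishes at a = 52; second derivative 4 > 0, a minimum.
The minimum is 2·(52)^2 = 5408.

5408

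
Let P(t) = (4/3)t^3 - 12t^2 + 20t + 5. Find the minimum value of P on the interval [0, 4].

-65/3

Differentiating, P'(t) = 4t^2 - 24t + 20; whose only zero in [0, 4] is t = 1.
Candidates: P(0) = 5, P(1) = 43/3, P(4) = -65/3.
So the minimum is P(4) = -65/3.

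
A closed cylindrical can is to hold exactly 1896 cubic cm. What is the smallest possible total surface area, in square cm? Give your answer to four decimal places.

With radius r and height h, πr²h = 1896 so h = 1896/(πr²), and S(r) = 2πr² + 2πrh = 2πr² + 2·1896/r.
S'(r) = 4πr − 2·1896/r² = 0 ⇒ r³ = 1896/(2π), so r ≈ 6.7074 and h = 2r ≈ 13.4148.
S''(r) = 4π + 4·1896/r³ > 0, so this is the minimum; S ≈ 848.0213.

848.0213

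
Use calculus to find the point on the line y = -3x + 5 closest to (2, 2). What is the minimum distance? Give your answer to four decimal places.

0.9487

Minimize D(x)^2 = (x - 2)^2 + (-3x + 3)^2.
d/dx[D^2] = 2(x - 2) + 2·(-3)·(-3x + 3) = 0 ⇒ x = 11/10.
Then y = 17/10 and the distance is √(9/10) ≈ 0.9487.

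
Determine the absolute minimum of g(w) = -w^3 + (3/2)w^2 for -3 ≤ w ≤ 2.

Differentiating, g'(w) = -3w^2 + 3w; which vanishes at w = 0 and w = 1.
Compare values at every candidate in [-3, 2]: g(-3) = 81/2, g(0) = 0, g(1) = 1/2, g(2) = -2.
The minimum over the interval is -2, attained at w = 2.

-2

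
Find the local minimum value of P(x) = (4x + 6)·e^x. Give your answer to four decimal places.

Differentiating with the product rule gives P'(x) = (4x + 10)·e^x. Since e^x > 0, the only critical point is x = -5/2.
P''(-5/2) has the same sign as 4 > 0, so this is a local minimum.
P(-5/2) = (-4)·e^(-5/2) ≈ -0.3283.

-0.3283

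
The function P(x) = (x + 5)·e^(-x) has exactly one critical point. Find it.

P'(x) = 1·e^(-x) + (x + 5)·(-1)·e^(-x) = (-x - 4)·e^(-x). Since e^(-x) > 0, the only critical point is x = -4.
P''(-4) has the same sign as -1 < 0, so this is a local maximum.
P(-4) = (1)·e^(4) ≈ 54.5982.

-4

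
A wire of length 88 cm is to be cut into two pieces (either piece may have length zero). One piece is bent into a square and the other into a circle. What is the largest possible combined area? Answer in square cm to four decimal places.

616.2479

Let x be the length used for the square. Square side x/4; circle radius (88−x)/(2π).
A(x) = (x/4)² + π·((88−x)/(2π))² = x²/16 + (88−x)²/(4π) for 0 ≤ x ≤ 88. A'(x) = x/8 − (88−x)/(2π) = 0 gives x = 4·88/(π+4) ≈ 49.2887.
A'' > 0, so the interior critical point is a minimum; the maximum is at an endpoint. A(0) = 616.2479 and A(88) = 484.0000, so the largest area is 616.2479.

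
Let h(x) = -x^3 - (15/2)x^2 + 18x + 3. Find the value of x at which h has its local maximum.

h'(x) = -3x^2 - 15x + 18. Setting h'(x) = 0 gives x ∈ {-6, 1}.
Second-derivative test with h''(x) = -6x - 15: h''(-6) = 21 > 0 ⇒ local minimum; h''(1) = -21 < 0 ⇒ local maximum.
The local maximum is h(1) = 25/2.

1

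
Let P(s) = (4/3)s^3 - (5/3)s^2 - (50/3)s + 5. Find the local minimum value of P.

P'(s) = 4s^2 - (10/3)s - 50/3 = 0 at s = -5/3, 5/2.
Second-derivative test with P''(s) = 8s - 10/3: P''(-5/3) = -50/3 < 0 ⇒ local maximum; P''(5/2) = 50/3 > 0 ⇒ local minimum.
The local minimum is P(5/2) = -105/4.

-105/4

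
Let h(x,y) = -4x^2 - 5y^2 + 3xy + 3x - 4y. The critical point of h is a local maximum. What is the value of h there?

73/71

∂h/∂x = -8x + 3y + 3 = 0 and ∂h/∂y = 3x - 10y - 4 = 0, so (x, y) = (18/71, -23/71).
The Hessian has h_{xx} = -8, h_{yy} = -10, h_{xy} = 3, giving D = 71 > 0 with h_{xx} < 0, so the point is a local maximum.
h(18/71, -23/71) = 73/71.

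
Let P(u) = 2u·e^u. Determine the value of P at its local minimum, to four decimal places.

-0.7358

By the product rule, P'(u) = (2u + 2)·e^u. Since e^u > 0, the only critical point is u = -1.
P''(-1) has the same sign as 2 > 0, so this is a local minimum.
P(-1) = (-2)·e^(-1) ≈ -0.7358.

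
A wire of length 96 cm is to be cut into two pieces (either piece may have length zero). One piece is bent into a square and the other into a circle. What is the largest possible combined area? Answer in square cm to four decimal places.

733.3860

Let x be the length used for the square. Square side x/4; circle radius (96−x)/(2π).
A(x) = (x/4)² + π·((96−x)/(2π))² = x²/16 + (96−x)²/(4π) for 0 ≤ x ≤ 96. A'(x) = x/8 − (96−x)/(2π) = 0 gives x = 4·96/(π+4) ≈ 53.7695.
A'' > 0, so the interior critical point is a minimum; the maximum is at an endpoint. A(0) = 733.3860 and A(96) = 576.0000, so the largest area is 733.3860.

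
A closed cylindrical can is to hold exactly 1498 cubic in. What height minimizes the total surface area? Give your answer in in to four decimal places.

12.4015

With radius r and height h, πr²h = 1498 so h = 1498/(πr²), and S(r) = 2πr² + 2πrh = 2πr² + 2·1498/r.
S'(r) = 4πr − 2·1498/r² = 0 ⇒ r³ = 1498/(2π), so r ≈ 6.2007 and h = 2r ≈ 12.4015.
S''(r) = 4π + 4·1498/r³ > 0, so this is the minimum; S ≈ 724.7514.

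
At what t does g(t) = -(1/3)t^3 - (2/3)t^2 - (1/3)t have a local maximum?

-1/3

g'(t) = -t^2 - (4/3)t - 1/3 = 0 at t = -1, -1/3.
g''(t) = -2t - 4/3. g''(-1) = 2/3 > 0 ⇒ local minimum; g''(-1/3) = -2/3 < 0 ⇒ local maximum.
So the local maximum value is g(-1/3) = 4/81.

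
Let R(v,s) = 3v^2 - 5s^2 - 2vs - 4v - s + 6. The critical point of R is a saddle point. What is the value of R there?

315/64

∂R/∂v = 6v - 2s - 4 = 0 and ∂R/∂s = -2v - 10s - 1 = 0, so (v, s) = (19/32, -7/32).
The Hessian has R_{vv} = 6, R_{ss} = -10, R_{vs} = -2, giving D = -64 < 0, so the point is a saddle point.
R(19/32, -7/32) = 315/64.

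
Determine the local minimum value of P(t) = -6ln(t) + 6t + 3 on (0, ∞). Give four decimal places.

P'(t) = -6/t + 6 = 0 gives t = 1.
P''(t) = 6/t², which is positive for t > 0, so this is a local minimum.
P(1) = -6·ln(1) + 6 + 3 ≈ 9.0000.

9.0000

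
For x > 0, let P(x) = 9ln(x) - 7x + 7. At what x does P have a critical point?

P'(x) = 9/x − 7 = 0 gives x = 9/7.
P''(x) = -9/x², which is negative for x > 0, so this is a local maximum.
P(9/7) = 9·ln(9/7) - 9 + 7 ≈ 0.2618.

9/7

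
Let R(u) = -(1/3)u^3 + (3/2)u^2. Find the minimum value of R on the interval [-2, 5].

R'(u) = -u^2 + 3u, which vanishes at u = 0 and u = 3.
Compare values at every candidate in [-2, 5]: R(-2) = 26/3; R(0) = 0; R(3) = 9/2; R(5) = -25/6.
So the minimum is R(5) = -25/6.

-25/6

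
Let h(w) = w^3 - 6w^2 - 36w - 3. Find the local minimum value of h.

h'(w) = 3w^2 - 12w - 36. Setting h'(w) = 0 gives w ∈ {-2, 6}.
Since h''(w) = 6w - 12, we get h''(-2) = -24 < 0 ⇒ local maximum; h''(6) = 24 > 0 ⇒ local minimum.
The local minimum is h(6) = -219.

-219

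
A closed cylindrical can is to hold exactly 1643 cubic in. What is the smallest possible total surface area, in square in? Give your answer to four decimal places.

With radius r and height h, πr²h = 1643 so h = 1643/(πr²), and S(r) = 2πr² + 2πrh = 2πr² + 2·1643/r.
S'(r) = 4πr − 2·1643/r² = 0 ⇒ r³ = 1643/(2π), so r ≈ 6.3947 and h = 2r ≈ 12.7894.
S''(r) = 4π + 4·1643/r³ > 0, so this is the minimum; S ≈ 770.7962.

770.7962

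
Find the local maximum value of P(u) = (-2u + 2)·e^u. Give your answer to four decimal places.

2.0000

P'(u) = (-2)·e^u + (-2u + 2)·1·e^u = (-2u)·e^u. Since e^u > 0, the only critical point is u = 0.
P''(0) has the same sign as -2 < 0, so this is a local maximum.
P(0) = (2)·e^(0) ≈ 2.0000.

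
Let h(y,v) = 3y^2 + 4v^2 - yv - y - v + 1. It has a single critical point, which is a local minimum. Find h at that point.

39/47

∂h/∂y = 6y - v - 1 = 0 and ∂h/∂v = -y + 8v - 1 = 0, so (y, v) = (9/47, 7/47).
The Hessian has h_{yy} = 6, h_{vv} = 8, h_{yv} = -1, giving D = 47 > 0 with h_{yy} > 0, so the point is a local minimum.
h(9/47, 7/47) = 39/47.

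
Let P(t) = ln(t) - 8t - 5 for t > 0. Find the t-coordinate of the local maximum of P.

P'(t) = 1/t − 8 = 0 gives t = 1/8.
P''(t) = -1/t², which is negative for t > 0, so this is a local maximum.
P(1/8) = 1·ln(1/8) - 1 - 5 ≈ -8.0794.

1/8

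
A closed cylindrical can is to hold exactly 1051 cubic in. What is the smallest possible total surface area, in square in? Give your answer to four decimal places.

572.2463

With radius r and height h, πr²h = 1051 so h = 1051/(πr²), and S(r) = 2πr² + 2πrh = 2πr² + 2·1051/r.
S'(r) = 4πr − 2·1051/r² = 0 ⇒ r³ = 1051/(2π), so r ≈ 5.5099 and h = 2r ≈ 11.0197.
S''(r) = 4π + 4·1051/r³ > 0, so this is the minimum; S ≈ 572.2463.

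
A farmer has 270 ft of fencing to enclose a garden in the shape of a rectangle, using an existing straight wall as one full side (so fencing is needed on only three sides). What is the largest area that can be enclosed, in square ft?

Let the sides perpendicular to the wall have length x and the parallel side y, so 2x + y = 270 and the area is A = xy = x(270 − 2x).
A'(x) = 270 − 4x = 0 gives x = 135/2, and A''(x) = −4 < 0 confirms a maximum.
Then y = 270 − 2·135/2 = 135 and A = 18225/2.

18225/2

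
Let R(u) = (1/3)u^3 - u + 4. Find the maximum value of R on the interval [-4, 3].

10

R'(u) = u^2 - 1, which vanishes at u = -1 and u = 1.
Candidates: R(-4) = -40/3,  R(-1) = 14/3,  R(1) = 10/3,  R(3) = 10.
Hence the absolute maximum is 10 at u = 3.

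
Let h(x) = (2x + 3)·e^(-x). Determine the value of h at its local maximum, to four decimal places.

3.2974

Differentiating with the product rule gives h'(x) = (-2x - 1)·e^(-x). Since e^(-x) > 0, the only critical point is x = -1/2.
h''(-1/2) has the same sign as -2 < 0, so this is a local maximum.
h(-1/2) = (2)·e^(1/2) ≈ 3.2974.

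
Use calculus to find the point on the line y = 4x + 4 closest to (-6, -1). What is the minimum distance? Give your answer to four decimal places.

Minimize D(x)^2 = (x + 6)^2 + (4x + 5)^2.
d/dx[D^2] = 2(x + 6) + 2·4·(4x + 5) = 0 ⇒ x = -26/17.
Then y = -36/17 and the distance is √(361/17) ≈ 4.6082.

4.6082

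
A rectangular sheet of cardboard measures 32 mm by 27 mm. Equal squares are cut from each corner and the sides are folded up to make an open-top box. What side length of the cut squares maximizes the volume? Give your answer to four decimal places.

4.8640

With cut size x, the volume is V(x) = x(32 − 2x)(27 − 2x) for 0 < x < 13.5.
V'(x) = 12x^2 − 236x + 864. Setting V'(x) = 0 gives x ≈ 4.8640 (the root in (0, 13.5)).
V''(x) = 24x − 236 is negative there, so this is the maximum; V ≈ 1871.0932.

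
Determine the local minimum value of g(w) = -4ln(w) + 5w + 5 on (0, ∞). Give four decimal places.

g'(w) = -4/w + 5 = 0 gives w = 4/5.
g''(w) = 4/w², which is positive for w > 0, so this is a local minimum.
g(4/5) = -4·ln(4/5) + 4 + 5 ≈ 9.8926.

9.8926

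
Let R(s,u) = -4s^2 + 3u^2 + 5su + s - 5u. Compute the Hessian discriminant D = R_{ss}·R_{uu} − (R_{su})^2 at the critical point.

∂R/∂s = -8s + 5u + 1 = 0 and ∂R/∂u = 5s + 6u - 5 = 0, so (s, u) = (31/73, 35/73).
The Hessian has R_{ss} = -8, R_{uu} = 6, R_{su} = 5, giving D = -73 < 0, so the point is a saddle point.
D = (-8)·(6) − (5)^2 = -73.

-73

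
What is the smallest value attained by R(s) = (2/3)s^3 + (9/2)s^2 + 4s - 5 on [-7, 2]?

-247/6

R'(s) = 2s^2 + 9s + 4, which vanishes at s = -4 and s = -1/2.
Compare values at every candidate in [-7, 2]: R(-7) = -247/6; R(-4) = 25/3; R(-1/2) = -143/24; R(2) = 79/3.
Hence the absolute minimum is -247/6 at s = -7.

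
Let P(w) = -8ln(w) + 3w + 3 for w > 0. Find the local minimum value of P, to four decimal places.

P'(w) = -8/w + 3 = 0 gives w = 8/3.
P''(w) = 8/w², which is positive for w > 0, so this is a local minimum.
P(8/3) = -8·ln(8/3) + 8 + 3 ≈ 3.1534.

3.1534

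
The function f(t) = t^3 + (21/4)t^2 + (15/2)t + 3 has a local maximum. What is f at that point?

23/16

f'(t) = 3t^2 + (21/2)t + 15/2. Setting f'(t) = 0 gives t ∈ {-5/2, -1}.
f''(t) = 6t + 21/2. f''(-5/2) = -9/2 < 0 ⇒ local maximum; f''(-1) = 9/2 > 0 ⇒ local minimum.
The local maximum is f(-5/2) = 23/16.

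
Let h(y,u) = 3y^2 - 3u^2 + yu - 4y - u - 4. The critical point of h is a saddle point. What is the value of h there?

∂h/∂y = 6y + u - 4 = 0 and ∂h/∂u = y - 6u - 1 = 0, so (y, u) = (25/37, -2/37).
The Hessian has h_{yy} = 6, h_{uu} = -6, h_{yu} = 1, giving D = -37 < 0, so the point is a saddle point.
h(25/37, -2/37) = -197/37.

-197/37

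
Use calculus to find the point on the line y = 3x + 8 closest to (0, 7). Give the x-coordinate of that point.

Minimize D(x)^2 = (x + 0)^2 + (3x + 1)^2.
d/dx[D^2] = 2(x + 0) + 2·3·(3x + 1) = 0 ⇒ x = -3/10.
Then y = 71/10 and the distance is √(1/10) ≈ 0.3162.

-3/10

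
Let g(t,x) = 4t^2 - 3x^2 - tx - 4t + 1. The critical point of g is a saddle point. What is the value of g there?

1/49

∂g/∂t = 8t - x - 4 = 0 and ∂g/∂x = -t - 6x = 0, so (t, x) = (24/49, -4/49).
The Hessian has g_{tt} = 8, g_{xx} = -6, g_{tx} = -1, giving D = -49 < 0, so the point is a saddle point.
g(24/49, -4/49) = 1/49.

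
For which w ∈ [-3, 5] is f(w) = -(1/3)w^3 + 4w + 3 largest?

f'(w) = -w^2 + 4, which vanishes at w = -2 and w = 2.
Evaluating at the critical points and endpoints: f(-3) = 0, f(-2) = -7/3, f(2) = 25/3, f(5) = -56/3.
So the maximum is f(2) = 25/3.

2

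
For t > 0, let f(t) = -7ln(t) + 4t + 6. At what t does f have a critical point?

7/4

f'(t) = -7/t + 4 = 0 gives t = 7/4.
f''(t) = 7/t², which is positive for t > 0, so this is a local minimum.
f(7/4) = -7·ln(7/4) + 7 + 6 ≈ 9.0827.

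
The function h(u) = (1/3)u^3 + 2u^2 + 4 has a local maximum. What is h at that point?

h'(u) = u^2 + 4u = 0 at u = -4, 0.
Second-derivative test with h''(u) = 2u + 4: h''(-4) = -4 < 0 ⇒ local maximum; h''(0) = 4 > 0 ⇒ local minimum.
So the local maximum value is h(-4) = 44/3.

44/3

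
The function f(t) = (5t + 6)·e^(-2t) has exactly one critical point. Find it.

f'(t) = 5·e^(-2t) + (5t + 6)·(-2)·e^(-2t) = (-10t - 7)·e^(-2t). Since e^(-2t) > 0, the only critical point is t = -7/10.
f''(-7/10) has the same sign as -10 < 0, so this is a local maximum.
f(-7/10) = (5/2)·e^(7/5) ≈ 10.1380.

-7/10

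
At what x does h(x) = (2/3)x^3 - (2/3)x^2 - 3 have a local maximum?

0

Critical points: h'(x) = 2x^2 - (4/3)x vanishes at x = 0, 2/3.
Second-derivative test with h''(x) = 4x - 4/3: h''(0) = -4/3 < 0 ⇒ local maximum; h''(2/3) = 4/3 > 0 ⇒ local minimum.
Thus h has its local maximum at x = 0, with value -3.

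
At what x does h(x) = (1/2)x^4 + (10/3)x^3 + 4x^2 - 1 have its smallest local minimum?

-4

h'(x) = 2x^3 + 10x^2 + 8x. Setting h'(x) = 0 gives x ∈ {-4, -1, 0}.
Second-derivative test with h''(x) = 6x^2 + 20x + 8: h''(-4) = 24 > 0 ⇒ local minimum; h''(-1) = -6 < 0 ⇒ local maximum; h''(0) = 8 > 0 ⇒ local minimum.
The smallest local minimum is h(-4) = -67/3.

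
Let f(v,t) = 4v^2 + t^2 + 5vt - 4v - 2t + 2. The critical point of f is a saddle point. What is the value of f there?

10/9

∂f/∂v = 8v + 5t - 4 = 0 and ∂f/∂t = 5v + 2t - 2 = 0, so (v, t) = (2/9, 4/9).
The Hessian has f_{vv} = 8, f_{tt} = 2, f_{vt} = 5, giving D = -9 < 0, so the point is a saddle point.
f(2/9, 4/9) = 10/9.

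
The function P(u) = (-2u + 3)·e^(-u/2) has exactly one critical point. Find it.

7/2

P'(u) = (-2)·e^(-u/2) + (-2u + 3)·(-1/2)·e^(-u/2) = (u - 7/2)·e^(-u/2). Since e^(-u/2) > 0, the only critical point is u = 7/2.
P''(7/2) has the same sign as 1 > 0, so this is a local minimum.
P(7/2) = (-4)·e^(-7/4) ≈ -0.6951.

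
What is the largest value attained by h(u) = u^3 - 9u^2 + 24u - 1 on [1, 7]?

The derivative is 3u^2 - 18u + 24, which vanishes at u = 2 and u = 4.
Candidates: h(1) = 15,  h(2) = 19,  h(4) = 15,  h(7) = 69.
The maximum over the interval is 69, attained at u = 7.

69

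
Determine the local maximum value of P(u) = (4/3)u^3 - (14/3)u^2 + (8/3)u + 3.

277/81

Critical points: P'(u) = 4u^2 - (28/3)u + 8/3 vanishes at u = 1/3, 2.
Since P''(u) = 8u - 28/3, we get P''(1/3) = -20/3 < 0 ⇒ local maximum; P''(2) = 20/3 > 0 ⇒ local minimum.
The local maximum is P(1/3) = 277/81.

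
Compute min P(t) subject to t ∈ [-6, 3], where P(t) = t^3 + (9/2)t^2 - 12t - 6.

-25/2

Differentiating, P'(t) = 3t^2 + 9t - 12; which vanishes at t = -4 and t = 1.
Candidates: P(-6) = 12; P(-4) = 50; P(1) = -25/2; P(3) = 51/2.
Hence the absolute minimum is -25/2 at t = 1.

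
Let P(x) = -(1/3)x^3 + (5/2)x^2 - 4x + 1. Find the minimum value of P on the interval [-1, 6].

-5

P'(x) = -x^2 + 5x - 4, which vanishes at x = 1 and x = 4.
Candidates: P(-1) = 47/6; P(1) = -5/6; P(4) = 11/3; P(6) = -5.
So the minimum is P(6) = -5.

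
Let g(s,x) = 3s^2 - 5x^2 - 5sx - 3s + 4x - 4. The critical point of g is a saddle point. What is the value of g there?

∂g/∂s = 6s - 5x - 3 = 0 and ∂g/∂x = -5s - 10x + 4 = 0, so (s, x) = (10/17, 9/85).
The Hessian has g_{ss} = 6, g_{xx} = -10, g_{sx} = -5, giving D = -85 < 0, so the point is a saddle point.
g(10/17, 9/85) = -397/85.

-397/85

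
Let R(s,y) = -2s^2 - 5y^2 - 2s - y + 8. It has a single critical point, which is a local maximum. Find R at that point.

∂R/∂s = -4s - 2 = 0 and ∂R/∂y = -10y - 1 = 0, so (s, y) = (-1/2, -1/10).
The Hessian has R_{ss} = -4, R_{yy} = -10, R_{sy} = 0, giving D = 40 > 0 with R_{ss} < 0, so the point is a local maximum.
R(-1/2, -1/10) = 171/20.

171/20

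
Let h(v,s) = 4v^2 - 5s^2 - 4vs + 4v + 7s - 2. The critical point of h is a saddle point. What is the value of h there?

3/8

∂h/∂v = 8v - 4s + 4 = 0 and ∂h/∂s = -4v - 10s + 7 = 0, so (v, s) = (-1/8, 3/4).
The Hessian has h_{vv} = 8, h_{ss} = -10, h_{vs} = -4, giving D = -96 < 0, so the point is a saddle point.
h(-1/8, 3/4) = 3/8.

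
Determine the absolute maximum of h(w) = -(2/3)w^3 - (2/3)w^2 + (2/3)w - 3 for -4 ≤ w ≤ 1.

h'(w) = -2w^2 - (4/3)w + 2/3, which vanishes at w = -1 and w = 1/3.
Evaluating at the critical points and endpoints: h(-4) = 79/3; h(-1) = -11/3; h(1/3) = -233/81; h(1) = -11/3.
So the maximum is h(-4) = 79/3.

79/3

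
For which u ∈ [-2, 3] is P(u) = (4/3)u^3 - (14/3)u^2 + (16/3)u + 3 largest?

3

Differentiating, P'(u) = 4u^2 - (28/3)u + 16/3; which vanishes at u = 1 and u = 4/3.
Evaluating at the critical points and endpoints: P(-2) = -37, P(1) = 5, P(4/3) = 403/81, P(3) = 13.
Hence the absolute maximum is 13 at u = 3.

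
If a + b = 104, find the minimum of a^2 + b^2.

With a + b = 104, a^2 + b^2 = a^2 + (104 − a)^2.
The derivative 2a − 2(104 − a) = 4a − 208 vanishes at a = 52; second derivative 4 > 0, a minimum.
The minimum is 2·(52)^2 = 5408.

5408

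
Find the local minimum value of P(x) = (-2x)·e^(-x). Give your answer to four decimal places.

-0.7358

By the product rule, P'(x) = (2x - 2)·e^(-x). Since e^(-x) > 0, the only critical point is x = 1.
P''(1) has the same sign as 2 > 0, so this is a local minimum.
P(1) = (-2)·e^(-1) ≈ -0.7358.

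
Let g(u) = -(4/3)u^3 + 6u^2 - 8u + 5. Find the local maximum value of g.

g'(u) = -4u^2 + 12u - 8. Setting g'(u) = 0 gives u ∈ {1, 2}.
Since g''(u) = -8u + 12, we get g''(1) = 4 > 0 ⇒ local minimum; g''(2) = -4 < 0 ⇒ local maximum.
So the local maximum value is g(2) = 7/3.

7/3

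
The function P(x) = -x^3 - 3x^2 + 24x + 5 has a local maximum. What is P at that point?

33

P'(x) = -3x^2 - 6x + 24 = 0 at x = -4, 2.
P''(x) = -6x - 6. P''(-4) = 18 > 0 ⇒ local minimum; P''(2) = -18 < 0 ⇒ local maximum.
The local maximum is P(2) = 33.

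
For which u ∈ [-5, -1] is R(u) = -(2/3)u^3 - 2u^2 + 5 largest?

The derivative is -2u^2 - 4u, whose only zero in [-5, -1] is u = -2.
Candidates: R(-5) = 115/3, R(-2) = 7/3, R(-1) = 11/3.
The maximum over the interval is 115/3, attained at u = -5.

-5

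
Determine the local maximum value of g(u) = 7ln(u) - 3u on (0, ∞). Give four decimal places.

g'(u) = 7/u − 3 = 0 gives u = 7/3.
g''(u) = -7/u², which is negative for u > 0, so this is a local maximum.
g(7/3) = 7·ln(7/3) - 7 ≈ -1.0689.

-1.0689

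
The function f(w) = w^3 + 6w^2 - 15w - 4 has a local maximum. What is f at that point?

Critical points: f'(w) = 3w^2 + 12w - 15 vanishes at w = -5, 1.
Second-derivative test with f''(w) = 6w + 12: f''(-5) = -18 < 0 ⇒ local maximum; f''(1) = 18 > 0 ⇒ local minimum.
Thus f has its local maximum at w = -5, with value 96.

96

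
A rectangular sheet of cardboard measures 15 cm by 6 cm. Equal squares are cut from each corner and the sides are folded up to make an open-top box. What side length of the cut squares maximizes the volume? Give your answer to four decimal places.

1.3206

With cut size x, the volume is V(x) = x(15 − 2x)(6 − 2x) for 0 < x < 3.
V'(x) = 12x^2 − 84x + 90. Setting V'(x) = 0 gives x ≈ 1.3206 (the root in (0, 3)).
V''(x) = 24x − 84 is negative there, so this is the maximum; V ≈ 54.8191.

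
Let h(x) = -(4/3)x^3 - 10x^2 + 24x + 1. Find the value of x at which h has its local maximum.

Critical points: h'(x) = -4x^2 - 20x + 24 vanishes at x = -6, 1.
Since h''(x) = -8x - 20, we get h''(-6) = 28 > 0 ⇒ local minimum; h''(1) = -28 < 0 ⇒ local maximum.
Thus h has its local maximum at x = 1, with value 41/3.

1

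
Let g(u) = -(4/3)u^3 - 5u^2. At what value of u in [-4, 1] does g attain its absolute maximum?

Differentiating, g'(u) = -4u^2 - 10u; which vanishes at u = -5/2 and u = 0.
Evaluating at the critical points and endpoints: g(-4) = 16/3, g(-5/2) = -125/12, g(0) = 0, g(1) = -19/3.
So the maximum is g(-4) = 16/3.

-4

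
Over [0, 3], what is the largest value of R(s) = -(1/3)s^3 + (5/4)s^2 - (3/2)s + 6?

R'(s) = -s^2 + (5/2)s - 3/2, which vanishes at s = 1 and s = 3/2.
Evaluating at the critical points and endpoints: R(0) = 6, R(1) = 65/12, R(3/2) = 87/16, R(3) = 15/4.
Hence the absolute maximum is 6 at s = 0.

6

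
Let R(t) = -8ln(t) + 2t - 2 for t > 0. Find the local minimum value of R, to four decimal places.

R'(t) = -8/t + 2 = 0 gives t = 4.
R''(t) = 8/t², which is positive for t > 0, so this is a local minimum.
R(4) = -8·ln(4) + 8 - 2 ≈ -5.0904.

-5.0904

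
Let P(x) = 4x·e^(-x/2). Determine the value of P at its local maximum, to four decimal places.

2.9430

By the product rule, P'(x) = (-2x + 4)·e^(-x/2). Since e^(-x/2) > 0, the only critical point is x = 2.
P''(2) has the same sign as -2 < 0, so this is a local maximum.
P(2) = (8)·e^(-1) ≈ 2.9430.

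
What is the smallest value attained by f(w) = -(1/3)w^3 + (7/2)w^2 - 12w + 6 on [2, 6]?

-12

The derivative is -w^2 + 7w - 12, which vanishes at w = 3 and w = 4.
Evaluating at the critical points and endpoints: f(2) = -20/3, f(3) = -15/2, f(4) = -22/3, f(6) = -12.
So the minimum is f(6) = -12.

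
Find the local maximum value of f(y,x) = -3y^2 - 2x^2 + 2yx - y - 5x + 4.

167/20

∂f/∂y = -6y + 2x - 1 = 0 and ∂f/∂x = 2y - 4x - 5 = 0, so (y, x) = (-7/10, -8/5).
The Hessian has f_{yy} = -6, f_{xx} = -4, f_{yx} = 2, giving D = 20 > 0 with f_{yy} < 0, so the point is a local maximum.
f(-7/10, -8/5) = 167/20.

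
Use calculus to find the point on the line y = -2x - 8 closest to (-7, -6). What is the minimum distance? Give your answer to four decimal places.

5.3666

Minimize D(x)^2 = (x + 7)^2 + (-2x - 2)^2.
d/dx[D^2] = 2(x + 7) + 2·(-2)·(-2x - 2) = 0 ⇒ x = -11/5.
Then y = -18/5 and the distance is √(144/5) ≈ 5.3666.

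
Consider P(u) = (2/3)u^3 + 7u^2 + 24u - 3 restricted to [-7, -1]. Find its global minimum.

-170/3

Differentiating, P'(u) = 2u^2 + 14u + 24; which vanishes at u = -4 and u = -3.
Evaluating at the critical points and endpoints: P(-7) = -170/3,  P(-4) = -89/3,  P(-3) = -30,  P(-1) = -62/3.
So the minimum is P(-7) = -170/3.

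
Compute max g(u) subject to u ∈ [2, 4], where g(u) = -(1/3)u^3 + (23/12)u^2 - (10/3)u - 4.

g'(u) = -u^2 + (23/6)u - 10/3, whose only zero in [2, 4] is u = 5/2.
Compare values at every candidate in [2, 4]: g(2) = -17/3; g(5/2) = -89/16; g(4) = -8.
Hence the absolute maximum is -89/16 at u = 5/2.

-89/16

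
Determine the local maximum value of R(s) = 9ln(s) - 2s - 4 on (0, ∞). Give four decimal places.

0.5367

R'(s) = 9/s − 2 = 0 gives s = 9/2.
R''(s) = -9/s², which is negative for s > 0, so this is a local maximum.
R(9/2) = 9·ln(9/2) - 9 - 4 ≈ 0.5367.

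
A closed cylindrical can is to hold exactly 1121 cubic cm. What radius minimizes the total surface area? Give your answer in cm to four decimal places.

5.6296

With radius r and height h, πr²h = 1121 so h = 1121/(πr²), and S(r) = 2πr² + 2πrh = 2πr² + 2·1121/r.
S'(r) = 4πr − 2·1121/r² = 0 ⇒ r³ = 1121/(2π), so r ≈ 5.6296 and h = 2r ≈ 11.2591.
S''(r) = 4π + 4·1121/r³ > 0, so this is the minimum; S ≈ 597.3813.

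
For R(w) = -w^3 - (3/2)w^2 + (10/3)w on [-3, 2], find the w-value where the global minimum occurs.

R'(w) = -3w^2 - 3w + 10/3, which vanishes at w = -5/3 and w = 2/3.
Compare values at every candidate in [-3, 2]: R(-3) = 7/2, R(-5/3) = -275/54, R(2/3) = 34/27, R(2) = -22/3.
The minimum over the interval is -22/3, attained at w = 2.

2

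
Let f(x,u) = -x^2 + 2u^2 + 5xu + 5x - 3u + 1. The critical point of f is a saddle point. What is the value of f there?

∂f/∂x = -2x + 5u + 5 = 0 and ∂f/∂u = 5x + 4u - 3 = 0, so (x, u) = (35/33, -19/33).
The Hessian has f_{xx} = -2, f_{uu} = 4, f_{xu} = 5, giving D = -33 < 0, so the point is a saddle point.
f(35/33, -19/33) = 149/33.

149/33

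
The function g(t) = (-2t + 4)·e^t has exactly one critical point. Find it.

By the product rule, g'(t) = (-2t + 2)·e^t. Since e^t > 0, the only critical point is t = 1.
g''(1) has the same sign as -2 < 0, so this is a local maximum.
g(1) = (2)·e^(1) ≈ 5.4366.

1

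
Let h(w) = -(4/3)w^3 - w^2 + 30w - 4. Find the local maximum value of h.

h'(w) = -4w^2 - 2w + 30 = 0 at w = -3, 5/2.
Since h''(w) = -8w - 2, we get h''(-3) = 22 > 0 ⇒ local minimum; h''(5/2) = -22 < 0 ⇒ local maximum.
So the local maximum value is h(5/2) = 527/12.

527/12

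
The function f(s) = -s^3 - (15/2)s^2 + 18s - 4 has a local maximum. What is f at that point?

Critical points: f'(s) = -3s^2 - 15s + 18 vanishes at s = -6, 1.
Second-derivative test with f''(s) = -6s - 15: f''(-6) = 21 > 0 ⇒ local minimum; f''(1) = -21 < 0 ⇒ local maximum.
Thus f has its local maximum at s = 1, with value 11/2.

11/2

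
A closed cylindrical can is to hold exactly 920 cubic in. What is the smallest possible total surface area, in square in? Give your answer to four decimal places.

523.6484

With radius r and height h, πr²h = 920 so h = 920/(πr²), and S(r) = 2πr² + 2πrh = 2πr² + 2·920/r.
S'(r) = 4πr − 2·920/r² = 0 ⇒ r³ = 920/(2π), so r ≈ 5.2707 and h = 2r ≈ 10.5414.
S''(r) = 4π + 4·920/r³ > 0, so this is the minimum; S ≈ 523.6484.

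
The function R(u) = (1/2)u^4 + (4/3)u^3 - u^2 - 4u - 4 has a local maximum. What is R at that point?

-11/6

R'(u) = 2u^3 + 4u^2 - 2u - 4. Setting R'(u) = 0 gives u ∈ {-2, -1, 1}.
Second-derivative test with R''(u) = 6u^2 + 8u - 2: R''(-2) = 6 > 0 ⇒ local minimum; R''(-1) = -4 < 0 ⇒ local maximum; R''(1) = 12 > 0 ⇒ local minimum.
Thus R has its local maximum at u = -1, with value -11/6.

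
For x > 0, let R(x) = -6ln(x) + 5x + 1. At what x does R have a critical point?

R'(x) = -6/x + 5 = 0 gives x = 6/5.
R''(x) = 6/x², which is positive for x > 0, so this is a local minimum.
R(6/5) = -6·ln(6/5) + 6 + 1 ≈ 5.9061.

6/5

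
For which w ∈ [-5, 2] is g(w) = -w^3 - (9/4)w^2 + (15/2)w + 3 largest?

-5

The derivative is -3w^2 - (9/2)w + 15/2, which vanishes at w = -5/2 and w = 1.
Evaluating at the critical points and endpoints: g(-5) = 137/4, g(-5/2) = -227/16, g(1) = 29/4, g(2) = 1.
Hence the absolute maximum is 137/4 at w = -5.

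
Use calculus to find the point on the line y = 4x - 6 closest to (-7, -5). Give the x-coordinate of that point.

Minimize D(x)^2 = (x + 7)^2 + (4x - 1)^2.
d/dx[D^2] = 2(x + 7) + 2·4·(4x - 1) = 0 ⇒ x = -3/17.
Then y = -114/17 and the distance is √(841/17) ≈ 7.0335.

-3/17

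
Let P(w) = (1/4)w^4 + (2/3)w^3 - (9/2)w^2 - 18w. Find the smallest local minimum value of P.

-225/4

P'(w) = w^3 + 2w^2 - 9w - 18. Setting P'(w) = 0 gives w ∈ {-3, -2, 3}.
Since P''(w) = 3w^2 + 4w - 9, we get P''(-3) = 6 > 0 ⇒ local minimum; P''(-2) = -5 < 0 ⇒ local maximum; P''(3) = 30 > 0 ⇒ local minimum.
The smallest local minimum is P(3) = -225/4.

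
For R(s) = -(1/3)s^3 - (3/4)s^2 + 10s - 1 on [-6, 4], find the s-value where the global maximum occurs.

The derivative is -s^2 - (3/2)s + 10, which vanishes at s = -4 and s = 5/2.
Candidates: R(-6) = -16; R(-4) = -95/3; R(5/2) = 677/48; R(4) = 17/3.
So the maximum is R(5/2) = 677/48.

5/2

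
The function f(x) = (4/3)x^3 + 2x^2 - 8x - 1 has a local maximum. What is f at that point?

37/3

Critical points: f'(x) = 4x^2 + 4x - 8 vanishes at x = -2, 1.
f''(x) = 8x + 4. f''(-2) = -12 < 0 ⇒ local maximum; f''(1) = 12 > 0 ⇒ local minimum.
So the local maximum value is f(-2) = 37/3.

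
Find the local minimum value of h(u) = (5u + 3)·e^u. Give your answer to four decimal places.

Differentiating with the product rule gives h'(u) = (5u + 8)·e^u. Since e^u > 0, the only critical point is u = -8/5.
h''(-8/5) has the same sign as 5 > 0, so this is a local minimum.
h(-8/5) = (-5)·e^(-8/5) ≈ -1.0095.

-1.0095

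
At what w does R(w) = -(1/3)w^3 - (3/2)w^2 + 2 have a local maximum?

0

R'(w) = -w^2 - 3w. Setting R'(w) = 0 gives w ∈ {-3, 0}.
Since R''(w) = -2w - 3, we get R''(-3) = 3 > 0 ⇒ local minimum; R''(0) = -3 < 0 ⇒ local maximum.
The local maximum is R(0) = 2.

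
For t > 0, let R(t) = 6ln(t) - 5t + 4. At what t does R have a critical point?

R'(t) = 6/t − 5 = 0 gives t = 6/5.
R''(t) = -6/t², which is negative for t > 0, so this is a local maximum.
R(6/5) = 6·ln(6/5) - 6 + 4 ≈ -0.9061.

6/5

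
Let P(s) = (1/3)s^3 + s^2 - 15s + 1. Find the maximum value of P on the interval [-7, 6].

P'(s) = s^2 + 2s - 15, which vanishes at s = -5 and s = 3.
Candidates: P(-7) = 122/3; P(-5) = 178/3; P(3) = -26; P(6) = 19.
The maximum over the interval is 178/3, attained at s = -5.

178/3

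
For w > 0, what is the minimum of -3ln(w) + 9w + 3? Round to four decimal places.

9.2958

R'(w) = -3/w + 9 = 0 gives w = 1/3.
R''(w) = 3/w², which is positive for w > 0, so this is a local minimum.
R(1/3) = -3·ln(1/3) + 3 + 3 ≈ 9.2958.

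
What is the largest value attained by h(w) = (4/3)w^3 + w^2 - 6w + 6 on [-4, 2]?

Differentiating, h'(w) = 4w^2 + 2w - 6; which vanishes at w = -3/2 and w = 1.
Evaluating at the critical points and endpoints: h(-4) = -118/3,  h(-3/2) = 51/4,  h(1) = 7/3,  h(2) = 26/3.
Hence the absolute maximum is 51/4 at w = -3/2.

51/4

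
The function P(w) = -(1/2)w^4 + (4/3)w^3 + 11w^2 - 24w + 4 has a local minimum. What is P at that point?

Critical points: P'(w) = -2w^3 + 4w^2 + 22w - 24 vanishes at w = -3, 1, 4.
Since P''(w) = -6w^2 + 8w + 22, we get P''(-3) = -56 < 0 ⇒ local maximum; P''(1) = 24 > 0 ⇒ local minimum; P''(4) = -42 < 0 ⇒ local maximum.
Thus P has its local minimum at w = 1, with value -49/6.

-49/6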